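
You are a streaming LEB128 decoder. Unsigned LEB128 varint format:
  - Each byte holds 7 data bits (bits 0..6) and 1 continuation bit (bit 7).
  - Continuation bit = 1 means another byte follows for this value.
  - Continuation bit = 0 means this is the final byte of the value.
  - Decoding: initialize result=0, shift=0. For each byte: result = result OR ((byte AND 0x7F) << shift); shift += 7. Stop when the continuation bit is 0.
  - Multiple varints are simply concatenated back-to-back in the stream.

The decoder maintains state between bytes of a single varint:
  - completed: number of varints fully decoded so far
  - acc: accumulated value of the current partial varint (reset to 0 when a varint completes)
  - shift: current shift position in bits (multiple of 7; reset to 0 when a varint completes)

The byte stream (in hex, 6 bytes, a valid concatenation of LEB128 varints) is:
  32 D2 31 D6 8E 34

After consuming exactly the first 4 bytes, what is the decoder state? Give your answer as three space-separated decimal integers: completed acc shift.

byte[0]=0x32 cont=0 payload=0x32: varint #1 complete (value=50); reset -> completed=1 acc=0 shift=0
byte[1]=0xD2 cont=1 payload=0x52: acc |= 82<<0 -> completed=1 acc=82 shift=7
byte[2]=0x31 cont=0 payload=0x31: varint #2 complete (value=6354); reset -> completed=2 acc=0 shift=0
byte[3]=0xD6 cont=1 payload=0x56: acc |= 86<<0 -> completed=2 acc=86 shift=7

Answer: 2 86 7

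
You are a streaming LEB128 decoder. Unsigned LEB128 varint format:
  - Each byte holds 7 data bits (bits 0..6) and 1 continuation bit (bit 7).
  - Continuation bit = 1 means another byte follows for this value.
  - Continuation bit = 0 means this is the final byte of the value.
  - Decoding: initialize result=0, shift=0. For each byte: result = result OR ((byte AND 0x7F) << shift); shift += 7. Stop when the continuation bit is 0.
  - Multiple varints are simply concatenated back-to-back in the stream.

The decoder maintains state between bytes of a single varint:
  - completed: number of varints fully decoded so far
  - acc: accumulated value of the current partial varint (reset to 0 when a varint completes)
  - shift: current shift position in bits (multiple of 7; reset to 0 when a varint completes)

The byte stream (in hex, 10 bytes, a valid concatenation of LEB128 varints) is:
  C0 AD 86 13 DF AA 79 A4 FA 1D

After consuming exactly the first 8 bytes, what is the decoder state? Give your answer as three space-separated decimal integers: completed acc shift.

Answer: 2 36 7

Derivation:
byte[0]=0xC0 cont=1 payload=0x40: acc |= 64<<0 -> completed=0 acc=64 shift=7
byte[1]=0xAD cont=1 payload=0x2D: acc |= 45<<7 -> completed=0 acc=5824 shift=14
byte[2]=0x86 cont=1 payload=0x06: acc |= 6<<14 -> completed=0 acc=104128 shift=21
byte[3]=0x13 cont=0 payload=0x13: varint #1 complete (value=39950016); reset -> completed=1 acc=0 shift=0
byte[4]=0xDF cont=1 payload=0x5F: acc |= 95<<0 -> completed=1 acc=95 shift=7
byte[5]=0xAA cont=1 payload=0x2A: acc |= 42<<7 -> completed=1 acc=5471 shift=14
byte[6]=0x79 cont=0 payload=0x79: varint #2 complete (value=1987935); reset -> completed=2 acc=0 shift=0
byte[7]=0xA4 cont=1 payload=0x24: acc |= 36<<0 -> completed=2 acc=36 shift=7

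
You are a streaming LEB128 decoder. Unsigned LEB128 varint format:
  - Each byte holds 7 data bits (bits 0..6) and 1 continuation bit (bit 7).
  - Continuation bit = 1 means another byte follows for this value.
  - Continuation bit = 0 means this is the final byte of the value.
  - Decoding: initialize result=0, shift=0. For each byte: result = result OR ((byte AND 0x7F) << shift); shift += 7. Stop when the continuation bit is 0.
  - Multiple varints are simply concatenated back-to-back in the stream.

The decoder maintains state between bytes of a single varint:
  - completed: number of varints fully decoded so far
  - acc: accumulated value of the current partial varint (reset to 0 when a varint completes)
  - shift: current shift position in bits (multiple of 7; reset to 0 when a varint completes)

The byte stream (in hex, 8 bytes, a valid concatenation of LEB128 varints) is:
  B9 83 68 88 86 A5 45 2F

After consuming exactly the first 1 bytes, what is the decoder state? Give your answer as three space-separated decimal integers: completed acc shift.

byte[0]=0xB9 cont=1 payload=0x39: acc |= 57<<0 -> completed=0 acc=57 shift=7

Answer: 0 57 7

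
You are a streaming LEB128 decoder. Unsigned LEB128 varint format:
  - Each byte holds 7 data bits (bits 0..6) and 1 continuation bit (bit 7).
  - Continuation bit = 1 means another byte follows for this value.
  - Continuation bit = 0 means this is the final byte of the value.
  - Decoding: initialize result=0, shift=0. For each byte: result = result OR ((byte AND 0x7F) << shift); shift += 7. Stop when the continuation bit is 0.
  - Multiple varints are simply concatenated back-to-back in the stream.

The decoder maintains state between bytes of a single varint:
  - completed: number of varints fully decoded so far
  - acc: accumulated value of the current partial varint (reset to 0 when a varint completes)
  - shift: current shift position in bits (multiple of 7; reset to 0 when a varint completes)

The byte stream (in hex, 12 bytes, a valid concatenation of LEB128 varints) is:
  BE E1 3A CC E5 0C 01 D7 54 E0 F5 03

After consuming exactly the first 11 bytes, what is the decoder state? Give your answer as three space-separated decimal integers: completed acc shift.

Answer: 4 15072 14

Derivation:
byte[0]=0xBE cont=1 payload=0x3E: acc |= 62<<0 -> completed=0 acc=62 shift=7
byte[1]=0xE1 cont=1 payload=0x61: acc |= 97<<7 -> completed=0 acc=12478 shift=14
byte[2]=0x3A cont=0 payload=0x3A: varint #1 complete (value=962750); reset -> completed=1 acc=0 shift=0
byte[3]=0xCC cont=1 payload=0x4C: acc |= 76<<0 -> completed=1 acc=76 shift=7
byte[4]=0xE5 cont=1 payload=0x65: acc |= 101<<7 -> completed=1 acc=13004 shift=14
byte[5]=0x0C cont=0 payload=0x0C: varint #2 complete (value=209612); reset -> completed=2 acc=0 shift=0
byte[6]=0x01 cont=0 payload=0x01: varint #3 complete (value=1); reset -> completed=3 acc=0 shift=0
byte[7]=0xD7 cont=1 payload=0x57: acc |= 87<<0 -> completed=3 acc=87 shift=7
byte[8]=0x54 cont=0 payload=0x54: varint #4 complete (value=10839); reset -> completed=4 acc=0 shift=0
byte[9]=0xE0 cont=1 payload=0x60: acc |= 96<<0 -> completed=4 acc=96 shift=7
byte[10]=0xF5 cont=1 payload=0x75: acc |= 117<<7 -> completed=4 acc=15072 shift=14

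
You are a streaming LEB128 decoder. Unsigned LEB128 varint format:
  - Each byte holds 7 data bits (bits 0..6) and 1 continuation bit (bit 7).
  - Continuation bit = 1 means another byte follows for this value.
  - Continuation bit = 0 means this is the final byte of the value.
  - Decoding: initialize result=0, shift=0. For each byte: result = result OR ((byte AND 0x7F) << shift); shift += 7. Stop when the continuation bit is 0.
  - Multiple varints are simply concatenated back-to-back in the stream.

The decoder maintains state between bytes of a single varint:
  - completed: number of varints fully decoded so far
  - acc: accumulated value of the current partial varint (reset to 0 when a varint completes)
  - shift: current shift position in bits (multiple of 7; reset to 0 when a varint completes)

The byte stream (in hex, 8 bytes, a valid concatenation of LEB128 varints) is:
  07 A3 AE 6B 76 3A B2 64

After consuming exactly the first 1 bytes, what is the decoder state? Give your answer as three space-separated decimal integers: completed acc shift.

Answer: 1 0 0

Derivation:
byte[0]=0x07 cont=0 payload=0x07: varint #1 complete (value=7); reset -> completed=1 acc=0 shift=0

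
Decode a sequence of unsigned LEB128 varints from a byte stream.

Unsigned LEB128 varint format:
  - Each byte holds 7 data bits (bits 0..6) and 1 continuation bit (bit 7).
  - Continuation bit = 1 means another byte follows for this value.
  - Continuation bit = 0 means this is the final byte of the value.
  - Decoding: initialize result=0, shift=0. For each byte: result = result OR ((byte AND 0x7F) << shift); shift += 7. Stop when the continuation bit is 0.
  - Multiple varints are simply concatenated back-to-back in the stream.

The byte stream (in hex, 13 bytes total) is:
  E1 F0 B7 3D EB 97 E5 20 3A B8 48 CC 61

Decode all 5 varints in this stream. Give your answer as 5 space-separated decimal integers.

  byte[0]=0xE1 cont=1 payload=0x61=97: acc |= 97<<0 -> acc=97 shift=7
  byte[1]=0xF0 cont=1 payload=0x70=112: acc |= 112<<7 -> acc=14433 shift=14
  byte[2]=0xB7 cont=1 payload=0x37=55: acc |= 55<<14 -> acc=915553 shift=21
  byte[3]=0x3D cont=0 payload=0x3D=61: acc |= 61<<21 -> acc=128841825 shift=28 [end]
Varint 1: bytes[0:4] = E1 F0 B7 3D -> value 128841825 (4 byte(s))
  byte[4]=0xEB cont=1 payload=0x6B=107: acc |= 107<<0 -> acc=107 shift=7
  byte[5]=0x97 cont=1 payload=0x17=23: acc |= 23<<7 -> acc=3051 shift=14
  byte[6]=0xE5 cont=1 payload=0x65=101: acc |= 101<<14 -> acc=1657835 shift=21
  byte[7]=0x20 cont=0 payload=0x20=32: acc |= 32<<21 -> acc=68766699 shift=28 [end]
Varint 2: bytes[4:8] = EB 97 E5 20 -> value 68766699 (4 byte(s))
  byte[8]=0x3A cont=0 payload=0x3A=58: acc |= 58<<0 -> acc=58 shift=7 [end]
Varint 3: bytes[8:9] = 3A -> value 58 (1 byte(s))
  byte[9]=0xB8 cont=1 payload=0x38=56: acc |= 56<<0 -> acc=56 shift=7
  byte[10]=0x48 cont=0 payload=0x48=72: acc |= 72<<7 -> acc=9272 shift=14 [end]
Varint 4: bytes[9:11] = B8 48 -> value 9272 (2 byte(s))
  byte[11]=0xCC cont=1 payload=0x4C=76: acc |= 76<<0 -> acc=76 shift=7
  byte[12]=0x61 cont=0 payload=0x61=97: acc |= 97<<7 -> acc=12492 shift=14 [end]
Varint 5: bytes[11:13] = CC 61 -> value 12492 (2 byte(s))

Answer: 128841825 68766699 58 9272 12492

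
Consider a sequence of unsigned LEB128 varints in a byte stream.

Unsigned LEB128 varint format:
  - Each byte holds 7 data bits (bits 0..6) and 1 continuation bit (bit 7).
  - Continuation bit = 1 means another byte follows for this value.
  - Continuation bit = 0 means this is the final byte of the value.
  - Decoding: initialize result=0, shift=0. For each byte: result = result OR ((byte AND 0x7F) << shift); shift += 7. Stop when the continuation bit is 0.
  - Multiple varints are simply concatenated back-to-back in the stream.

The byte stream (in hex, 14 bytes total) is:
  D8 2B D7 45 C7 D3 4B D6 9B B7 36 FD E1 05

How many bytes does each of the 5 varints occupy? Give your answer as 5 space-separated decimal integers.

  byte[0]=0xD8 cont=1 payload=0x58=88: acc |= 88<<0 -> acc=88 shift=7
  byte[1]=0x2B cont=0 payload=0x2B=43: acc |= 43<<7 -> acc=5592 shift=14 [end]
Varint 1: bytes[0:2] = D8 2B -> value 5592 (2 byte(s))
  byte[2]=0xD7 cont=1 payload=0x57=87: acc |= 87<<0 -> acc=87 shift=7
  byte[3]=0x45 cont=0 payload=0x45=69: acc |= 69<<7 -> acc=8919 shift=14 [end]
Varint 2: bytes[2:4] = D7 45 -> value 8919 (2 byte(s))
  byte[4]=0xC7 cont=1 payload=0x47=71: acc |= 71<<0 -> acc=71 shift=7
  byte[5]=0xD3 cont=1 payload=0x53=83: acc |= 83<<7 -> acc=10695 shift=14
  byte[6]=0x4B cont=0 payload=0x4B=75: acc |= 75<<14 -> acc=1239495 shift=21 [end]
Varint 3: bytes[4:7] = C7 D3 4B -> value 1239495 (3 byte(s))
  byte[7]=0xD6 cont=1 payload=0x56=86: acc |= 86<<0 -> acc=86 shift=7
  byte[8]=0x9B cont=1 payload=0x1B=27: acc |= 27<<7 -> acc=3542 shift=14
  byte[9]=0xB7 cont=1 payload=0x37=55: acc |= 55<<14 -> acc=904662 shift=21
  byte[10]=0x36 cont=0 payload=0x36=54: acc |= 54<<21 -> acc=114150870 shift=28 [end]
Varint 4: bytes[7:11] = D6 9B B7 36 -> value 114150870 (4 byte(s))
  byte[11]=0xFD cont=1 payload=0x7D=125: acc |= 125<<0 -> acc=125 shift=7
  byte[12]=0xE1 cont=1 payload=0x61=97: acc |= 97<<7 -> acc=12541 shift=14
  byte[13]=0x05 cont=0 payload=0x05=5: acc |= 5<<14 -> acc=94461 shift=21 [end]
Varint 5: bytes[11:14] = FD E1 05 -> value 94461 (3 byte(s))

Answer: 2 2 3 4 3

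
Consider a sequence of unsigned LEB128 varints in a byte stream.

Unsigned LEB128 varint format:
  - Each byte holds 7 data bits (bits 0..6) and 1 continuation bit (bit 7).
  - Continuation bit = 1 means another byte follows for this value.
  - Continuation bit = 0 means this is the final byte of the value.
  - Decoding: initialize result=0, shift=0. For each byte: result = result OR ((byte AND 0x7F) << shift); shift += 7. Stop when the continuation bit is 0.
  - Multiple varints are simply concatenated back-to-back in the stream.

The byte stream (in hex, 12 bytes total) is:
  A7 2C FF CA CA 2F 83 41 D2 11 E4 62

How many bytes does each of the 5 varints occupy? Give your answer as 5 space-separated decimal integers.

  byte[0]=0xA7 cont=1 payload=0x27=39: acc |= 39<<0 -> acc=39 shift=7
  byte[1]=0x2C cont=0 payload=0x2C=44: acc |= 44<<7 -> acc=5671 shift=14 [end]
Varint 1: bytes[0:2] = A7 2C -> value 5671 (2 byte(s))
  byte[2]=0xFF cont=1 payload=0x7F=127: acc |= 127<<0 -> acc=127 shift=7
  byte[3]=0xCA cont=1 payload=0x4A=74: acc |= 74<<7 -> acc=9599 shift=14
  byte[4]=0xCA cont=1 payload=0x4A=74: acc |= 74<<14 -> acc=1222015 shift=21
  byte[5]=0x2F cont=0 payload=0x2F=47: acc |= 47<<21 -> acc=99788159 shift=28 [end]
Varint 2: bytes[2:6] = FF CA CA 2F -> value 99788159 (4 byte(s))
  byte[6]=0x83 cont=1 payload=0x03=3: acc |= 3<<0 -> acc=3 shift=7
  byte[7]=0x41 cont=0 payload=0x41=65: acc |= 65<<7 -> acc=8323 shift=14 [end]
Varint 3: bytes[6:8] = 83 41 -> value 8323 (2 byte(s))
  byte[8]=0xD2 cont=1 payload=0x52=82: acc |= 82<<0 -> acc=82 shift=7
  byte[9]=0x11 cont=0 payload=0x11=17: acc |= 17<<7 -> acc=2258 shift=14 [end]
Varint 4: bytes[8:10] = D2 11 -> value 2258 (2 byte(s))
  byte[10]=0xE4 cont=1 payload=0x64=100: acc |= 100<<0 -> acc=100 shift=7
  byte[11]=0x62 cont=0 payload=0x62=98: acc |= 98<<7 -> acc=12644 shift=14 [end]
Varint 5: bytes[10:12] = E4 62 -> value 12644 (2 byte(s))

Answer: 2 4 2 2 2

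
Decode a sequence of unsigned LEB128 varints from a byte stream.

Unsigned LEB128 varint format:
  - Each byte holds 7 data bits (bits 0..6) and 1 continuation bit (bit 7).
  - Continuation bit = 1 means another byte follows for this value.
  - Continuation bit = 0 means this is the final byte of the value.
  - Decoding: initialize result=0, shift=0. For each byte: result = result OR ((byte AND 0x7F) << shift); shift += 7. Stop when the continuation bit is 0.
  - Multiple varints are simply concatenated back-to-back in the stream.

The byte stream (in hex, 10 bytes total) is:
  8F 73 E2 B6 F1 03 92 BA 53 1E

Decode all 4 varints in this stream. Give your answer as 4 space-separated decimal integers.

  byte[0]=0x8F cont=1 payload=0x0F=15: acc |= 15<<0 -> acc=15 shift=7
  byte[1]=0x73 cont=0 payload=0x73=115: acc |= 115<<7 -> acc=14735 shift=14 [end]
Varint 1: bytes[0:2] = 8F 73 -> value 14735 (2 byte(s))
  byte[2]=0xE2 cont=1 payload=0x62=98: acc |= 98<<0 -> acc=98 shift=7
  byte[3]=0xB6 cont=1 payload=0x36=54: acc |= 54<<7 -> acc=7010 shift=14
  byte[4]=0xF1 cont=1 payload=0x71=113: acc |= 113<<14 -> acc=1858402 shift=21
  byte[5]=0x03 cont=0 payload=0x03=3: acc |= 3<<21 -> acc=8149858 shift=28 [end]
Varint 2: bytes[2:6] = E2 B6 F1 03 -> value 8149858 (4 byte(s))
  byte[6]=0x92 cont=1 payload=0x12=18: acc |= 18<<0 -> acc=18 shift=7
  byte[7]=0xBA cont=1 payload=0x3A=58: acc |= 58<<7 -> acc=7442 shift=14
  byte[8]=0x53 cont=0 payload=0x53=83: acc |= 83<<14 -> acc=1367314 shift=21 [end]
Varint 3: bytes[6:9] = 92 BA 53 -> value 1367314 (3 byte(s))
  byte[9]=0x1E cont=0 payload=0x1E=30: acc |= 30<<0 -> acc=30 shift=7 [end]
Varint 4: bytes[9:10] = 1E -> value 30 (1 byte(s))

Answer: 14735 8149858 1367314 30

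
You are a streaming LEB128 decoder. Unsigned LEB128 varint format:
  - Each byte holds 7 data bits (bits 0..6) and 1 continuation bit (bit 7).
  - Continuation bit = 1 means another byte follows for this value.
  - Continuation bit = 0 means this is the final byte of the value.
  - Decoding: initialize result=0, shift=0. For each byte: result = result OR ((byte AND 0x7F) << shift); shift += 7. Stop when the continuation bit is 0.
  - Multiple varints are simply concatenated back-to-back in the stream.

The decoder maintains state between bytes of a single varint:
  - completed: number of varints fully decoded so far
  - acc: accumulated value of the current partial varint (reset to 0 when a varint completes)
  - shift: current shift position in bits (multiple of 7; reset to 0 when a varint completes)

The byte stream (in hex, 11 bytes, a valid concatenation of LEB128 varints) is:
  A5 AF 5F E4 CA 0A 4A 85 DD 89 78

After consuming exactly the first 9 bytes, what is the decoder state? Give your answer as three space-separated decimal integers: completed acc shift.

byte[0]=0xA5 cont=1 payload=0x25: acc |= 37<<0 -> completed=0 acc=37 shift=7
byte[1]=0xAF cont=1 payload=0x2F: acc |= 47<<7 -> completed=0 acc=6053 shift=14
byte[2]=0x5F cont=0 payload=0x5F: varint #1 complete (value=1562533); reset -> completed=1 acc=0 shift=0
byte[3]=0xE4 cont=1 payload=0x64: acc |= 100<<0 -> completed=1 acc=100 shift=7
byte[4]=0xCA cont=1 payload=0x4A: acc |= 74<<7 -> completed=1 acc=9572 shift=14
byte[5]=0x0A cont=0 payload=0x0A: varint #2 complete (value=173412); reset -> completed=2 acc=0 shift=0
byte[6]=0x4A cont=0 payload=0x4A: varint #3 complete (value=74); reset -> completed=3 acc=0 shift=0
byte[7]=0x85 cont=1 payload=0x05: acc |= 5<<0 -> completed=3 acc=5 shift=7
byte[8]=0xDD cont=1 payload=0x5D: acc |= 93<<7 -> completed=3 acc=11909 shift=14

Answer: 3 11909 14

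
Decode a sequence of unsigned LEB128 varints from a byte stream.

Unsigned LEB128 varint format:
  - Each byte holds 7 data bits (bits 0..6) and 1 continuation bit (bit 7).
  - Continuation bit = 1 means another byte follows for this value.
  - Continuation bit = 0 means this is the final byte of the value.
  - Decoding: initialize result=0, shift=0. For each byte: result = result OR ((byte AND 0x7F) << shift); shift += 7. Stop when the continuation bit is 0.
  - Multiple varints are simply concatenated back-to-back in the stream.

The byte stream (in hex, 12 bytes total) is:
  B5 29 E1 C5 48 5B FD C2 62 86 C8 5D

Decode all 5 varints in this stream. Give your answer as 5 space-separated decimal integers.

  byte[0]=0xB5 cont=1 payload=0x35=53: acc |= 53<<0 -> acc=53 shift=7
  byte[1]=0x29 cont=0 payload=0x29=41: acc |= 41<<7 -> acc=5301 shift=14 [end]
Varint 1: bytes[0:2] = B5 29 -> value 5301 (2 byte(s))
  byte[2]=0xE1 cont=1 payload=0x61=97: acc |= 97<<0 -> acc=97 shift=7
  byte[3]=0xC5 cont=1 payload=0x45=69: acc |= 69<<7 -> acc=8929 shift=14
  byte[4]=0x48 cont=0 payload=0x48=72: acc |= 72<<14 -> acc=1188577 shift=21 [end]
Varint 2: bytes[2:5] = E1 C5 48 -> value 1188577 (3 byte(s))
  byte[5]=0x5B cont=0 payload=0x5B=91: acc |= 91<<0 -> acc=91 shift=7 [end]
Varint 3: bytes[5:6] = 5B -> value 91 (1 byte(s))
  byte[6]=0xFD cont=1 payload=0x7D=125: acc |= 125<<0 -> acc=125 shift=7
  byte[7]=0xC2 cont=1 payload=0x42=66: acc |= 66<<7 -> acc=8573 shift=14
  byte[8]=0x62 cont=0 payload=0x62=98: acc |= 98<<14 -> acc=1614205 shift=21 [end]
Varint 4: bytes[6:9] = FD C2 62 -> value 1614205 (3 byte(s))
  byte[9]=0x86 cont=1 payload=0x06=6: acc |= 6<<0 -> acc=6 shift=7
  byte[10]=0xC8 cont=1 payload=0x48=72: acc |= 72<<7 -> acc=9222 shift=14
  byte[11]=0x5D cont=0 payload=0x5D=93: acc |= 93<<14 -> acc=1532934 shift=21 [end]
Varint 5: bytes[9:12] = 86 C8 5D -> value 1532934 (3 byte(s))

Answer: 5301 1188577 91 1614205 1532934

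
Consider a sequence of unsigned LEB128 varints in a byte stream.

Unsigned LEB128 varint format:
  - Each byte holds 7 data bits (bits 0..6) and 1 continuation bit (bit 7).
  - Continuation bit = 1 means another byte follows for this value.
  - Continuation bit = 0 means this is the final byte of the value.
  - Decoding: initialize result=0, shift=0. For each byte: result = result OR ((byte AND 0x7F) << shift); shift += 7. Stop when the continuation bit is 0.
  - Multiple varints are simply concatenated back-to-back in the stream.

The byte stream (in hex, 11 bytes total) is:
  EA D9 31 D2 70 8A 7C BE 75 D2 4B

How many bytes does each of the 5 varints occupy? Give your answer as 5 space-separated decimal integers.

Answer: 3 2 2 2 2

Derivation:
  byte[0]=0xEA cont=1 payload=0x6A=106: acc |= 106<<0 -> acc=106 shift=7
  byte[1]=0xD9 cont=1 payload=0x59=89: acc |= 89<<7 -> acc=11498 shift=14
  byte[2]=0x31 cont=0 payload=0x31=49: acc |= 49<<14 -> acc=814314 shift=21 [end]
Varint 1: bytes[0:3] = EA D9 31 -> value 814314 (3 byte(s))
  byte[3]=0xD2 cont=1 payload=0x52=82: acc |= 82<<0 -> acc=82 shift=7
  byte[4]=0x70 cont=0 payload=0x70=112: acc |= 112<<7 -> acc=14418 shift=14 [end]
Varint 2: bytes[3:5] = D2 70 -> value 14418 (2 byte(s))
  byte[5]=0x8A cont=1 payload=0x0A=10: acc |= 10<<0 -> acc=10 shift=7
  byte[6]=0x7C cont=0 payload=0x7C=124: acc |= 124<<7 -> acc=15882 shift=14 [end]
Varint 3: bytes[5:7] = 8A 7C -> value 15882 (2 byte(s))
  byte[7]=0xBE cont=1 payload=0x3E=62: acc |= 62<<0 -> acc=62 shift=7
  byte[8]=0x75 cont=0 payload=0x75=117: acc |= 117<<7 -> acc=15038 shift=14 [end]
Varint 4: bytes[7:9] = BE 75 -> value 15038 (2 byte(s))
  byte[9]=0xD2 cont=1 payload=0x52=82: acc |= 82<<0 -> acc=82 shift=7
  byte[10]=0x4B cont=0 payload=0x4B=75: acc |= 75<<7 -> acc=9682 shift=14 [end]
Varint 5: bytes[9:11] = D2 4B -> value 9682 (2 byte(s))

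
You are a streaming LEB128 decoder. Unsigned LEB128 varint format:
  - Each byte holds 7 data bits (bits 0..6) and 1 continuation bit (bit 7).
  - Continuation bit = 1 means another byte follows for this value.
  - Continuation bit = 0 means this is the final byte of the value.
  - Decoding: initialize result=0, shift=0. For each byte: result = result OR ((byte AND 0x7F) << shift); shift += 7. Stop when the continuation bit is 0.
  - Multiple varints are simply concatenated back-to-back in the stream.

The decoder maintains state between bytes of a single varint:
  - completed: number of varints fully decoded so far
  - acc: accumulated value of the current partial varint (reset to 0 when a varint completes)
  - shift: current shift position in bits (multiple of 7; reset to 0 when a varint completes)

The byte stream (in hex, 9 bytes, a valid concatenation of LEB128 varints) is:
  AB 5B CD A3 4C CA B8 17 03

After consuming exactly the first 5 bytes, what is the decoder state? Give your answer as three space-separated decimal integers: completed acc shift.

byte[0]=0xAB cont=1 payload=0x2B: acc |= 43<<0 -> completed=0 acc=43 shift=7
byte[1]=0x5B cont=0 payload=0x5B: varint #1 complete (value=11691); reset -> completed=1 acc=0 shift=0
byte[2]=0xCD cont=1 payload=0x4D: acc |= 77<<0 -> completed=1 acc=77 shift=7
byte[3]=0xA3 cont=1 payload=0x23: acc |= 35<<7 -> completed=1 acc=4557 shift=14
byte[4]=0x4C cont=0 payload=0x4C: varint #2 complete (value=1249741); reset -> completed=2 acc=0 shift=0

Answer: 2 0 0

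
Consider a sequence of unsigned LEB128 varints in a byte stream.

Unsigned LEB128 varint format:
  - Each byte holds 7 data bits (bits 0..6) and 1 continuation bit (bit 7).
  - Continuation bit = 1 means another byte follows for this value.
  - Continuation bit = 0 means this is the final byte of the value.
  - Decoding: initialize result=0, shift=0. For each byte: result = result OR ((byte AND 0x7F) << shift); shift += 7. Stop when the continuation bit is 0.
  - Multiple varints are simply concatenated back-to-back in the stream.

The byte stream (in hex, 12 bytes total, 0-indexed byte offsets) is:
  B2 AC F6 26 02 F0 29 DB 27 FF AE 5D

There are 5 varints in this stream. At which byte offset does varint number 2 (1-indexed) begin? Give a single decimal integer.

Answer: 4

Derivation:
  byte[0]=0xB2 cont=1 payload=0x32=50: acc |= 50<<0 -> acc=50 shift=7
  byte[1]=0xAC cont=1 payload=0x2C=44: acc |= 44<<7 -> acc=5682 shift=14
  byte[2]=0xF6 cont=1 payload=0x76=118: acc |= 118<<14 -> acc=1938994 shift=21
  byte[3]=0x26 cont=0 payload=0x26=38: acc |= 38<<21 -> acc=81630770 shift=28 [end]
Varint 1: bytes[0:4] = B2 AC F6 26 -> value 81630770 (4 byte(s))
  byte[4]=0x02 cont=0 payload=0x02=2: acc |= 2<<0 -> acc=2 shift=7 [end]
Varint 2: bytes[4:5] = 02 -> value 2 (1 byte(s))
  byte[5]=0xF0 cont=1 payload=0x70=112: acc |= 112<<0 -> acc=112 shift=7
  byte[6]=0x29 cont=0 payload=0x29=41: acc |= 41<<7 -> acc=5360 shift=14 [end]
Varint 3: bytes[5:7] = F0 29 -> value 5360 (2 byte(s))
  byte[7]=0xDB cont=1 payload=0x5B=91: acc |= 91<<0 -> acc=91 shift=7
  byte[8]=0x27 cont=0 payload=0x27=39: acc |= 39<<7 -> acc=5083 shift=14 [end]
Varint 4: bytes[7:9] = DB 27 -> value 5083 (2 byte(s))
  byte[9]=0xFF cont=1 payload=0x7F=127: acc |= 127<<0 -> acc=127 shift=7
  byte[10]=0xAE cont=1 payload=0x2E=46: acc |= 46<<7 -> acc=6015 shift=14
  byte[11]=0x5D cont=0 payload=0x5D=93: acc |= 93<<14 -> acc=1529727 shift=21 [end]
Varint 5: bytes[9:12] = FF AE 5D -> value 1529727 (3 byte(s))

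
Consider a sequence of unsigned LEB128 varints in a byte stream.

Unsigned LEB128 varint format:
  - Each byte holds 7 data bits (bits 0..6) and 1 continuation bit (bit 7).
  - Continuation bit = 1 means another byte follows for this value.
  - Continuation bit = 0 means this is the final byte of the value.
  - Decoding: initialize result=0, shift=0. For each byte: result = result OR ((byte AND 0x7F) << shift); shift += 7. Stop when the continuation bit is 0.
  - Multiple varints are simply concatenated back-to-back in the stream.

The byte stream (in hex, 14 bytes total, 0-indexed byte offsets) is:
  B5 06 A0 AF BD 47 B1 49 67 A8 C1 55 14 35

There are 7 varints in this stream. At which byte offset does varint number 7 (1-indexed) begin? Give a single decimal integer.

  byte[0]=0xB5 cont=1 payload=0x35=53: acc |= 53<<0 -> acc=53 shift=7
  byte[1]=0x06 cont=0 payload=0x06=6: acc |= 6<<7 -> acc=821 shift=14 [end]
Varint 1: bytes[0:2] = B5 06 -> value 821 (2 byte(s))
  byte[2]=0xA0 cont=1 payload=0x20=32: acc |= 32<<0 -> acc=32 shift=7
  byte[3]=0xAF cont=1 payload=0x2F=47: acc |= 47<<7 -> acc=6048 shift=14
  byte[4]=0xBD cont=1 payload=0x3D=61: acc |= 61<<14 -> acc=1005472 shift=21
  byte[5]=0x47 cont=0 payload=0x47=71: acc |= 71<<21 -> acc=149903264 shift=28 [end]
Varint 2: bytes[2:6] = A0 AF BD 47 -> value 149903264 (4 byte(s))
  byte[6]=0xB1 cont=1 payload=0x31=49: acc |= 49<<0 -> acc=49 shift=7
  byte[7]=0x49 cont=0 payload=0x49=73: acc |= 73<<7 -> acc=9393 shift=14 [end]
Varint 3: bytes[6:8] = B1 49 -> value 9393 (2 byte(s))
  byte[8]=0x67 cont=0 payload=0x67=103: acc |= 103<<0 -> acc=103 shift=7 [end]
Varint 4: bytes[8:9] = 67 -> value 103 (1 byte(s))
  byte[9]=0xA8 cont=1 payload=0x28=40: acc |= 40<<0 -> acc=40 shift=7
  byte[10]=0xC1 cont=1 payload=0x41=65: acc |= 65<<7 -> acc=8360 shift=14
  byte[11]=0x55 cont=0 payload=0x55=85: acc |= 85<<14 -> acc=1401000 shift=21 [end]
Varint 5: bytes[9:12] = A8 C1 55 -> value 1401000 (3 byte(s))
  byte[12]=0x14 cont=0 payload=0x14=20: acc |= 20<<0 -> acc=20 shift=7 [end]
Varint 6: bytes[12:13] = 14 -> value 20 (1 byte(s))
  byte[13]=0x35 cont=0 payload=0x35=53: acc |= 53<<0 -> acc=53 shift=7 [end]
Varint 7: bytes[13:14] = 35 -> value 53 (1 byte(s))

Answer: 13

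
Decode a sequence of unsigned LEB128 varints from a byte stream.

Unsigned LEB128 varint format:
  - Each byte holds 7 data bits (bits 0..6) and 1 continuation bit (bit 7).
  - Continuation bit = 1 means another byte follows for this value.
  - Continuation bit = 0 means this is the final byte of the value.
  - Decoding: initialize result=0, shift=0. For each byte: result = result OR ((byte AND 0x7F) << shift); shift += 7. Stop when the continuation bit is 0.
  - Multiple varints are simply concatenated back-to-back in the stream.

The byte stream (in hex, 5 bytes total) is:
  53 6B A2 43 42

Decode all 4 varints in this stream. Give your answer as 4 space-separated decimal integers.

  byte[0]=0x53 cont=0 payload=0x53=83: acc |= 83<<0 -> acc=83 shift=7 [end]
Varint 1: bytes[0:1] = 53 -> value 83 (1 byte(s))
  byte[1]=0x6B cont=0 payload=0x6B=107: acc |= 107<<0 -> acc=107 shift=7 [end]
Varint 2: bytes[1:2] = 6B -> value 107 (1 byte(s))
  byte[2]=0xA2 cont=1 payload=0x22=34: acc |= 34<<0 -> acc=34 shift=7
  byte[3]=0x43 cont=0 payload=0x43=67: acc |= 67<<7 -> acc=8610 shift=14 [end]
Varint 3: bytes[2:4] = A2 43 -> value 8610 (2 byte(s))
  byte[4]=0x42 cont=0 payload=0x42=66: acc |= 66<<0 -> acc=66 shift=7 [end]
Varint 4: bytes[4:5] = 42 -> value 66 (1 byte(s))

Answer: 83 107 8610 66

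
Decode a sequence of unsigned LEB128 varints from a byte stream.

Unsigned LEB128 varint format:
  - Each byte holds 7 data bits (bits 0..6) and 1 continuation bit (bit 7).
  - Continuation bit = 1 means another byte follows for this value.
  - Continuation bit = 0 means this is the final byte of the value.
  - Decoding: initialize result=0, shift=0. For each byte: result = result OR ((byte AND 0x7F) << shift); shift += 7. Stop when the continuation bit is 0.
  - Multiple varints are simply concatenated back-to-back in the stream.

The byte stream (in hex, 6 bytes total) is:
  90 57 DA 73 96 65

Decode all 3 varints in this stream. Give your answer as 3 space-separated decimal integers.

  byte[0]=0x90 cont=1 payload=0x10=16: acc |= 16<<0 -> acc=16 shift=7
  byte[1]=0x57 cont=0 payload=0x57=87: acc |= 87<<7 -> acc=11152 shift=14 [end]
Varint 1: bytes[0:2] = 90 57 -> value 11152 (2 byte(s))
  byte[2]=0xDA cont=1 payload=0x5A=90: acc |= 90<<0 -> acc=90 shift=7
  byte[3]=0x73 cont=0 payload=0x73=115: acc |= 115<<7 -> acc=14810 shift=14 [end]
Varint 2: bytes[2:4] = DA 73 -> value 14810 (2 byte(s))
  byte[4]=0x96 cont=1 payload=0x16=22: acc |= 22<<0 -> acc=22 shift=7
  byte[5]=0x65 cont=0 payload=0x65=101: acc |= 101<<7 -> acc=12950 shift=14 [end]
Varint 3: bytes[4:6] = 96 65 -> value 12950 (2 byte(s))

Answer: 11152 14810 12950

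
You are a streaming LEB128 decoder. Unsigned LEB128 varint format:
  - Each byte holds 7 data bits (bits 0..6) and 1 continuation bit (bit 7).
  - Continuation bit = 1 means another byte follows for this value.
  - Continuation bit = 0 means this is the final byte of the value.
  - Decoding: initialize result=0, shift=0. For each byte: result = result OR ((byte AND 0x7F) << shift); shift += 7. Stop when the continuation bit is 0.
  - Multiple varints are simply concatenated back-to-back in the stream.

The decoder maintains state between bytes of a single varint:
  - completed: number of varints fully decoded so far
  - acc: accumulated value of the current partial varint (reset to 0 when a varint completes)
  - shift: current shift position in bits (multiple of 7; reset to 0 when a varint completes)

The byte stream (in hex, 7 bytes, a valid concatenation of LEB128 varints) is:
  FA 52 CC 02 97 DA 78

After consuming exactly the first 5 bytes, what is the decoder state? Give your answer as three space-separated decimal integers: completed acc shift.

Answer: 2 23 7

Derivation:
byte[0]=0xFA cont=1 payload=0x7A: acc |= 122<<0 -> completed=0 acc=122 shift=7
byte[1]=0x52 cont=0 payload=0x52: varint #1 complete (value=10618); reset -> completed=1 acc=0 shift=0
byte[2]=0xCC cont=1 payload=0x4C: acc |= 76<<0 -> completed=1 acc=76 shift=7
byte[3]=0x02 cont=0 payload=0x02: varint #2 complete (value=332); reset -> completed=2 acc=0 shift=0
byte[4]=0x97 cont=1 payload=0x17: acc |= 23<<0 -> completed=2 acc=23 shift=7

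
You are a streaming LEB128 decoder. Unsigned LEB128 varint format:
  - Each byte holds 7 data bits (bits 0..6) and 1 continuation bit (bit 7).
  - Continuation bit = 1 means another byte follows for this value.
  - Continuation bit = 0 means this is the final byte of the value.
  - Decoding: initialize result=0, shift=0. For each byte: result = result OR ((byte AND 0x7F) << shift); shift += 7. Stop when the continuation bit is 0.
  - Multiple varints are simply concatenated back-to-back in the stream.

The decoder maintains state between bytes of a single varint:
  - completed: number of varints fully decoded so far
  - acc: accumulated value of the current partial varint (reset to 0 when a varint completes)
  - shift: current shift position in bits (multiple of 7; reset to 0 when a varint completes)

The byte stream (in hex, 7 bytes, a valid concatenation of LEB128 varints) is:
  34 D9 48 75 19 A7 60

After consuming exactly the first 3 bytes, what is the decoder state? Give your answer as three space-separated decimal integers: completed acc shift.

Answer: 2 0 0

Derivation:
byte[0]=0x34 cont=0 payload=0x34: varint #1 complete (value=52); reset -> completed=1 acc=0 shift=0
byte[1]=0xD9 cont=1 payload=0x59: acc |= 89<<0 -> completed=1 acc=89 shift=7
byte[2]=0x48 cont=0 payload=0x48: varint #2 complete (value=9305); reset -> completed=2 acc=0 shift=0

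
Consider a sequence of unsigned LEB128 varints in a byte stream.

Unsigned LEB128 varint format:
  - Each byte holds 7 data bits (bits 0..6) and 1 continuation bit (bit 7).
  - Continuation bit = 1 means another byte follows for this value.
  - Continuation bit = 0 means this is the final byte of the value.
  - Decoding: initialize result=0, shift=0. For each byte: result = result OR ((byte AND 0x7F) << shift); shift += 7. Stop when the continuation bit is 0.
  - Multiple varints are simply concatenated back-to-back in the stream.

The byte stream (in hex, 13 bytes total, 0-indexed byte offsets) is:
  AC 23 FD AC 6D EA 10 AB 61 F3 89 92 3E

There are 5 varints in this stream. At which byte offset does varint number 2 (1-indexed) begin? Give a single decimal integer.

Answer: 2

Derivation:
  byte[0]=0xAC cont=1 payload=0x2C=44: acc |= 44<<0 -> acc=44 shift=7
  byte[1]=0x23 cont=0 payload=0x23=35: acc |= 35<<7 -> acc=4524 shift=14 [end]
Varint 1: bytes[0:2] = AC 23 -> value 4524 (2 byte(s))
  byte[2]=0xFD cont=1 payload=0x7D=125: acc |= 125<<0 -> acc=125 shift=7
  byte[3]=0xAC cont=1 payload=0x2C=44: acc |= 44<<7 -> acc=5757 shift=14
  byte[4]=0x6D cont=0 payload=0x6D=109: acc |= 109<<14 -> acc=1791613 shift=21 [end]
Varint 2: bytes[2:5] = FD AC 6D -> value 1791613 (3 byte(s))
  byte[5]=0xEA cont=1 payload=0x6A=106: acc |= 106<<0 -> acc=106 shift=7
  byte[6]=0x10 cont=0 payload=0x10=16: acc |= 16<<7 -> acc=2154 shift=14 [end]
Varint 3: bytes[5:7] = EA 10 -> value 2154 (2 byte(s))
  byte[7]=0xAB cont=1 payload=0x2B=43: acc |= 43<<0 -> acc=43 shift=7
  byte[8]=0x61 cont=0 payload=0x61=97: acc |= 97<<7 -> acc=12459 shift=14 [end]
Varint 4: bytes[7:9] = AB 61 -> value 12459 (2 byte(s))
  byte[9]=0xF3 cont=1 payload=0x73=115: acc |= 115<<0 -> acc=115 shift=7
  byte[10]=0x89 cont=1 payload=0x09=9: acc |= 9<<7 -> acc=1267 shift=14
  byte[11]=0x92 cont=1 payload=0x12=18: acc |= 18<<14 -> acc=296179 shift=21
  byte[12]=0x3E cont=0 payload=0x3E=62: acc |= 62<<21 -> acc=130319603 shift=28 [end]
Varint 5: bytes[9:13] = F3 89 92 3E -> value 130319603 (4 byte(s))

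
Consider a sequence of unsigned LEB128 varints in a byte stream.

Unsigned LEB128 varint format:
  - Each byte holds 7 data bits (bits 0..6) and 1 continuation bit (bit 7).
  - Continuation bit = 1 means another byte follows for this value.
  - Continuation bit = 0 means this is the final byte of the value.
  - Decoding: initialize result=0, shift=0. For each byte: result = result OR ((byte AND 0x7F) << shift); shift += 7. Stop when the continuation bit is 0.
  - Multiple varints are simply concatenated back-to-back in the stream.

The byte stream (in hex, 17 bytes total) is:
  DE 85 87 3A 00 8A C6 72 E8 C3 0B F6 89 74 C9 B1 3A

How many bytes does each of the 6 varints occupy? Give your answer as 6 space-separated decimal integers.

Answer: 4 1 3 3 3 3

Derivation:
  byte[0]=0xDE cont=1 payload=0x5E=94: acc |= 94<<0 -> acc=94 shift=7
  byte[1]=0x85 cont=1 payload=0x05=5: acc |= 5<<7 -> acc=734 shift=14
  byte[2]=0x87 cont=1 payload=0x07=7: acc |= 7<<14 -> acc=115422 shift=21
  byte[3]=0x3A cont=0 payload=0x3A=58: acc |= 58<<21 -> acc=121750238 shift=28 [end]
Varint 1: bytes[0:4] = DE 85 87 3A -> value 121750238 (4 byte(s))
  byte[4]=0x00 cont=0 payload=0x00=0: acc |= 0<<0 -> acc=0 shift=7 [end]
Varint 2: bytes[4:5] = 00 -> value 0 (1 byte(s))
  byte[5]=0x8A cont=1 payload=0x0A=10: acc |= 10<<0 -> acc=10 shift=7
  byte[6]=0xC6 cont=1 payload=0x46=70: acc |= 70<<7 -> acc=8970 shift=14
  byte[7]=0x72 cont=0 payload=0x72=114: acc |= 114<<14 -> acc=1876746 shift=21 [end]
Varint 3: bytes[5:8] = 8A C6 72 -> value 1876746 (3 byte(s))
  byte[8]=0xE8 cont=1 payload=0x68=104: acc |= 104<<0 -> acc=104 shift=7
  byte[9]=0xC3 cont=1 payload=0x43=67: acc |= 67<<7 -> acc=8680 shift=14
  byte[10]=0x0B cont=0 payload=0x0B=11: acc |= 11<<14 -> acc=188904 shift=21 [end]
Varint 4: bytes[8:11] = E8 C3 0B -> value 188904 (3 byte(s))
  byte[11]=0xF6 cont=1 payload=0x76=118: acc |= 118<<0 -> acc=118 shift=7
  byte[12]=0x89 cont=1 payload=0x09=9: acc |= 9<<7 -> acc=1270 shift=14
  byte[13]=0x74 cont=0 payload=0x74=116: acc |= 116<<14 -> acc=1901814 shift=21 [end]
Varint 5: bytes[11:14] = F6 89 74 -> value 1901814 (3 byte(s))
  byte[14]=0xC9 cont=1 payload=0x49=73: acc |= 73<<0 -> acc=73 shift=7
  byte[15]=0xB1 cont=1 payload=0x31=49: acc |= 49<<7 -> acc=6345 shift=14
  byte[16]=0x3A cont=0 payload=0x3A=58: acc |= 58<<14 -> acc=956617 shift=21 [end]
Varint 6: bytes[14:17] = C9 B1 3A -> value 956617 (3 byte(s))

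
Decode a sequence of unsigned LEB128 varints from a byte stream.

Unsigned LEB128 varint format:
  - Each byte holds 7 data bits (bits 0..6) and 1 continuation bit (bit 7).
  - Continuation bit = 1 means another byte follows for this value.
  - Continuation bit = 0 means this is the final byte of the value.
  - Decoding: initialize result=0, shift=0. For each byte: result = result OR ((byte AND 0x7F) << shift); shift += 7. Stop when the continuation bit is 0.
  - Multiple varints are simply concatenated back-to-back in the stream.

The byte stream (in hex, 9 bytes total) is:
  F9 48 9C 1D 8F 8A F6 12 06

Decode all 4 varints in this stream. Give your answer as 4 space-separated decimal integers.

  byte[0]=0xF9 cont=1 payload=0x79=121: acc |= 121<<0 -> acc=121 shift=7
  byte[1]=0x48 cont=0 payload=0x48=72: acc |= 72<<7 -> acc=9337 shift=14 [end]
Varint 1: bytes[0:2] = F9 48 -> value 9337 (2 byte(s))
  byte[2]=0x9C cont=1 payload=0x1C=28: acc |= 28<<0 -> acc=28 shift=7
  byte[3]=0x1D cont=0 payload=0x1D=29: acc |= 29<<7 -> acc=3740 shift=14 [end]
Varint 2: bytes[2:4] = 9C 1D -> value 3740 (2 byte(s))
  byte[4]=0x8F cont=1 payload=0x0F=15: acc |= 15<<0 -> acc=15 shift=7
  byte[5]=0x8A cont=1 payload=0x0A=10: acc |= 10<<7 -> acc=1295 shift=14
  byte[6]=0xF6 cont=1 payload=0x76=118: acc |= 118<<14 -> acc=1934607 shift=21
  byte[7]=0x12 cont=0 payload=0x12=18: acc |= 18<<21 -> acc=39683343 shift=28 [end]
Varint 3: bytes[4:8] = 8F 8A F6 12 -> value 39683343 (4 byte(s))
  byte[8]=0x06 cont=0 payload=0x06=6: acc |= 6<<0 -> acc=6 shift=7 [end]
Varint 4: bytes[8:9] = 06 -> value 6 (1 byte(s))

Answer: 9337 3740 39683343 6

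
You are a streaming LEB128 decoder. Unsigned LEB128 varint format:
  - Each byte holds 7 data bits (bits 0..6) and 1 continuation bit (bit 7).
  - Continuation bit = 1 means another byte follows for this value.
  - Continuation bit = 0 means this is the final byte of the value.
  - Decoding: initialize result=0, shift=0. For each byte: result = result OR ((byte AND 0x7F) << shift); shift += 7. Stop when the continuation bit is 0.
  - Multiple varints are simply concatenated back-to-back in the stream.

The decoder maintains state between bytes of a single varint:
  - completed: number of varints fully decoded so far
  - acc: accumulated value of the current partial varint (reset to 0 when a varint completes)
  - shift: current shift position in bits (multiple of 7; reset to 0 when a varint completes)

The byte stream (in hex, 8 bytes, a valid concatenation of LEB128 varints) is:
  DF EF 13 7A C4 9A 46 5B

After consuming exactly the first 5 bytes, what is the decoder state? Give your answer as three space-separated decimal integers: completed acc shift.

Answer: 2 68 7

Derivation:
byte[0]=0xDF cont=1 payload=0x5F: acc |= 95<<0 -> completed=0 acc=95 shift=7
byte[1]=0xEF cont=1 payload=0x6F: acc |= 111<<7 -> completed=0 acc=14303 shift=14
byte[2]=0x13 cont=0 payload=0x13: varint #1 complete (value=325599); reset -> completed=1 acc=0 shift=0
byte[3]=0x7A cont=0 payload=0x7A: varint #2 complete (value=122); reset -> completed=2 acc=0 shift=0
byte[4]=0xC4 cont=1 payload=0x44: acc |= 68<<0 -> completed=2 acc=68 shift=7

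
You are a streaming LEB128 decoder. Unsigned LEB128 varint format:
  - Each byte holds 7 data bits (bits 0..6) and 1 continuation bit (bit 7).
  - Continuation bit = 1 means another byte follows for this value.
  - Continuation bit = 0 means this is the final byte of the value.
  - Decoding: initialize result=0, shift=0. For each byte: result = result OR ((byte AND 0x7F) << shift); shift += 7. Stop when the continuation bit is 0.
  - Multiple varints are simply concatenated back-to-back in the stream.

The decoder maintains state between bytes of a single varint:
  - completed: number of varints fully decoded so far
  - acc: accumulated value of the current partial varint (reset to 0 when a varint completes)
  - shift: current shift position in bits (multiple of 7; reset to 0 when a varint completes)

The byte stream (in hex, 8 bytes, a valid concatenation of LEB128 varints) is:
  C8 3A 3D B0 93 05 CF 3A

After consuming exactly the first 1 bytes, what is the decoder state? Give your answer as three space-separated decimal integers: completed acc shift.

Answer: 0 72 7

Derivation:
byte[0]=0xC8 cont=1 payload=0x48: acc |= 72<<0 -> completed=0 acc=72 shift=7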